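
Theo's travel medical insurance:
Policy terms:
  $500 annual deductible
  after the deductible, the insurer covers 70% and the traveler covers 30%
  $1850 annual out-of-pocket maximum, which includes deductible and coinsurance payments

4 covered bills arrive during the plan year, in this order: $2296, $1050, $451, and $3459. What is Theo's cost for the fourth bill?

Bill 1, $2296: $500 to deductible, leaving $1796; coinsurance $1796 × 30% = $538.80. Traveler pays $1038.80; OOP now $1038.80.
Bill 2, $1050: 30% coinsurance on $1050 = $315. Traveler pays $315; OOP now $1353.80.
Bill 3, $451: 30% coinsurance on $451 = $135.30. Traveler pays $135.30; OOP now $1489.10.
Bill 4, $3459: deductible met; 30% of $3459 = $1037.70. Adding that to $1489.10 gives $2526.80, past the $1850 cap; traveler pays only $1850 − $1489.10 = $360.90.

$360.90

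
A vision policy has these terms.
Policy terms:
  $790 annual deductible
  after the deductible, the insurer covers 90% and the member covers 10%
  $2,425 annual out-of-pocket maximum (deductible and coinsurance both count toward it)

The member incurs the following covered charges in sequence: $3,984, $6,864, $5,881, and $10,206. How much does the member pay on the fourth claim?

$41.10

Bill 1, $3,984: $790 finishes the deductible; $3,194 goes to coinsurance; 10% of $3,194 = $319.40. Member pays $1,109.40; OOP now $1,109.40.
Bill 2, $6,864: 10% coinsurance on $6,864 = $686.40. Member owes $686.40 (running OOP $1,795.80).
Bill 3, $5,881: deductible already satisfied, so member's share is 10% × $5,881 = $588.10. Member owes $588.10 (running OOP $2,383.90).
Bill 4, $10,206: deductible already satisfied, so member's share is 10% × $10,206 = $1,020.60. That would push OOP to $3,404.50, over the $2,425 cap, so member pays $2,425 − $2,383.90 = $41.10.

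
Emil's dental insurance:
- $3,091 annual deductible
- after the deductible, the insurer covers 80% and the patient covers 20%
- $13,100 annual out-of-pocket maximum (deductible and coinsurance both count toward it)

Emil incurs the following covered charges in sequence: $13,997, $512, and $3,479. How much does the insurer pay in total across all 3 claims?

$11,917.60

Bill 1, $13,997: $3,091 finishes the deductible; $10,906 goes to coinsurance; 20% of $10,906 = $2,181.20. Patient pays $5,272.20; OOP now $5,272.20. Insurer: $13,997 − $5,272.20 = $8,724.80.
Bill 2, $512: deductible met; 20% of $512 = $102.40. Patient owes $102.40 (running OOP $5,374.60). Insurer: $512 − $102.40 = $409.60.
Bill 3, $3,479: deductible met; 20% of $3,479 = $695.80. Cost to patient: $695.80. OOP to date $6,070.40. Insurer: $3,479 − $695.80 = $2,783.20.
Insurer total: $8,724.80 + $409.60 + $2,783.20 = $11,917.60.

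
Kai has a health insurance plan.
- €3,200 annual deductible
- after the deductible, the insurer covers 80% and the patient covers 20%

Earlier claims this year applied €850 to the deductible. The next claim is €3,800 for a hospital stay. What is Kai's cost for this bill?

€850 of the €3,200 deductible is already met, leaving €2,350.
After the €2,350 deductible portion, €3,800 − €2,350 = €1,450 is subject to coinsurance.
20% of €1,450 = €290 falls to the patient.
That puts the patient's cost at €2,350 + €290 = €2,640.

€2,640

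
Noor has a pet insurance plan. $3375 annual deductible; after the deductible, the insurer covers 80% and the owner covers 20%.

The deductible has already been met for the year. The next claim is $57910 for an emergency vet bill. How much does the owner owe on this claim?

With the deductible met, the entire $57910 is subject to coinsurance.
Coinsurance: $57910 × 20% = $11582.

$11582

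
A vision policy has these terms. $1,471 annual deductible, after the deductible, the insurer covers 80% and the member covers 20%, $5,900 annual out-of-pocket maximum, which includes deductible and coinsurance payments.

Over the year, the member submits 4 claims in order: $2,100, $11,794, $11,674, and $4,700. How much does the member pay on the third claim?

Claim 1 ($2,100): $1,471 finishes the deductible; $629 goes to coinsurance; 20% of $629 = $125.80. Member owes $1,596.80 (running OOP $1,596.80).
Claim 2 ($11,794): deductible already satisfied, so member's share is 20% × $11,794 = $2,358.80. Member owes $2,358.80 (running OOP $3,955.60).
Claim 3 ($11,674): deductible met; 20% of $11,674 = $2,334.80. OOP would hit $6,290.40 > $5,900, so the cap limits the member to $5,900 − $3,955.60 = $1,944.40.

$1,944.40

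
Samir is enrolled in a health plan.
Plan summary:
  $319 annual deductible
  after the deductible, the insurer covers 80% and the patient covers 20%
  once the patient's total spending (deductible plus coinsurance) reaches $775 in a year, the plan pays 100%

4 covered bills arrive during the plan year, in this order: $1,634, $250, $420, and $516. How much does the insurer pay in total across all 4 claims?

Claim 1 — $1,634: $319 finishes the deductible; $1,315 goes to coinsurance; coinsurance $1,315 × 20% = $263. Patient owes $582 (running OOP $582). Plan pays $1,634 − $582 = $1,052.
Claim 2 — $250: 20% coinsurance on $250 = $50. Patient pays $50; OOP now $632. Insurer: $250 − $50 = $200.
Claim 3 — $420: 20% coinsurance on $420 = $84. Cost to patient: $84. OOP to date $716. Insurer: $420 − $84 = $336.
Claim 4 — $516: deductible met; 20% of $516 = $103.20. That would push OOP to $819.20, over the $775 cap, so patient pays $775 − $716 = $59. Insurer: $516 − $59 = $457.
Insurer total = bills − patient's total = $2,820 − $775 = $2,045.

$2,045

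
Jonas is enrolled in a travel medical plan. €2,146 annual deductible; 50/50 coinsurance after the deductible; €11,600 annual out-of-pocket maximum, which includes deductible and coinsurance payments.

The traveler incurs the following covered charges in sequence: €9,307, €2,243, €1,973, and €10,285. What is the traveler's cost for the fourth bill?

€3,765.50

Bill 1, €9,307: €2,146 to deductible, leaving €7,161; traveler's 50% is €3,580.50. Cost to traveler: €5,726.50. OOP to date €5,726.50.
Bill 2, €2,243: deductible already satisfied, so traveler's share is 50% × €2,243 = €1,121.50. Traveler pays €1,121.50; OOP now €6,848.
Bill 3, €1,973: 50% coinsurance on €1,973 = €986.50. Traveler owes €986.50 (running OOP €7,834.50).
Bill 4, €10,285: deductible met; 50% of €10,285 = €5,142.50. Adding that to €7,834.50 gives €12,977, past the €11,600 cap; traveler pays only €11,600 − €7,834.50 = €3,765.50.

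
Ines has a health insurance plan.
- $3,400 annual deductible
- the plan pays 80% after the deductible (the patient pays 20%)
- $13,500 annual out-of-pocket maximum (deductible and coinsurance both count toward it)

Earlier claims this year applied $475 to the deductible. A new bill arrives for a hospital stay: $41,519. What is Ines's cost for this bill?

$10,643.80

$475 of the $3,400 deductible is already met, leaving $2,925.
That leaves $41,519 − $2,925 = $38,594 for coinsurance.
Coinsurance: $38,594 × 20% = $7,718.80.
Patient responsibility before any cap: $2,925 + $7,718.80 = $10,643.80.
Year-to-date out-of-pocket becomes $475 + $10,643.80 = $11,118.80, still under the $13,500 maximum, so no cap applies.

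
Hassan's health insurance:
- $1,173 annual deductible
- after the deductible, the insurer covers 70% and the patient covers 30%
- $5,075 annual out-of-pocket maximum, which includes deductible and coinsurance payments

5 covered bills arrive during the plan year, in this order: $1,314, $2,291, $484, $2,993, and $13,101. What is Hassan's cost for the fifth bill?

$2,129.30

#1 ($1,314): $1,173 finishes the deductible; $141 goes to coinsurance; coinsurance $141 × 30% = $42.30. Patient pays $1,215.30; OOP now $1,215.30.
#2 ($2,291): deductible met; 30% of $2,291 = $687.30. Patient pays $687.30; OOP now $1,902.60.
#3 ($484): deductible already satisfied, so patient's share is 30% × $484 = $145.20. Patient owes $145.20 (running OOP $2,047.80).
#4 ($2,993): 30% coinsurance on $2,993 = $897.90. Patient pays $897.90; OOP now $2,945.70.
#5 ($13,101): deductible met; 30% of $13,101 = $3,930.30. OOP would hit $6,876 > $5,075, so the cap limits the patient to $5,075 − $2,945.70 = $2,129.30.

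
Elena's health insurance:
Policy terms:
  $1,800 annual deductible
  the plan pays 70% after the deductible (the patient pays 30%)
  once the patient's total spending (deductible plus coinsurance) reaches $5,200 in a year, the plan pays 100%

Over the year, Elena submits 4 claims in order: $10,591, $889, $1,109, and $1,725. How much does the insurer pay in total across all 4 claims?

$9,114

#1 ($10,591): deductible takes $1,800, $8,791 remains; patient's 30% is $2,637.30. Patient pays $4,437.30; OOP now $4,437.30. Plan pays $10,591 − $4,437.30 = $6,153.70.
#2 ($889): 30% coinsurance on $889 = $266.70. Patient owes $266.70 (running OOP $4,704). Insurer: $889 − $266.70 = $622.30.
#3 ($1,109): deductible already satisfied, so patient's share is 30% × $1,109 = $332.70. Patient owes $332.70 (running OOP $5,036.70). Insurer: $1,109 − $332.70 = $776.30.
#4 ($1,725): deductible already satisfied, so patient's share is 30% × $1,725 = $517.50. That would push OOP to $5,554.20, over the $5,200 cap, so patient pays $5,200 − $5,036.70 = $163.30. Insurer: $1,725 − $163.30 = $1,561.70.
Insurer total = bills − patient's total = $14,314 − $5,200 = $9,114.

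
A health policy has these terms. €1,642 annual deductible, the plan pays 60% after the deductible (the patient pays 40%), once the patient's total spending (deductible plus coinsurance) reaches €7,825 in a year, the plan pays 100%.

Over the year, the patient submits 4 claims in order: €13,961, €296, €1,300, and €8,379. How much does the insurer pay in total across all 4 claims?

Claim 1 — €13,961: €1,642 finishes the deductible; €12,319 goes to coinsurance; 40% of €12,319 = €4,927.60. Patient pays €6,569.60; OOP now €6,569.60. Insurer: €13,961 − €6,569.60 = €7,391.40.
Claim 2 — €296: 40% coinsurance on €296 = €118.40. Cost to patient: €118.40. OOP to date €6,688. Insurer: €296 − €118.40 = €177.60.
Claim 3 — €1,300: deductible already satisfied, so patient's share is 40% × €1,300 = €520. Patient owes €520 (running OOP €7,208). Insurer: €1,300 − €520 = €780.
Claim 4 — €8,379: 40% coinsurance on €8,379 = €3,351.60. Adding that to €7,208 gives €10,559.60, past the €7,825 cap; patient pays only €7,825 − €7,208 = €617. Plan pays €8,379 − €617 = €7,762.
Insurer total: €7,391.40 + €177.60 + €780 + €7,762 = €16,111.

€16,111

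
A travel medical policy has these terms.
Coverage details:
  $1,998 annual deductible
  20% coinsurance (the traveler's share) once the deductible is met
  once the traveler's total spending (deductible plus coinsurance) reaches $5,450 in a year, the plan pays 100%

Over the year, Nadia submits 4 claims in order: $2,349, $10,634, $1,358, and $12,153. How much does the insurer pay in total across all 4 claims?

$21,044

Claim 1 — $2,349: deductible takes $1,998, $351 remains; coinsurance $351 × 20% = $70.20. Cost to traveler: $2,068.20. OOP to date $2,068.20. Insurer: $2,349 − $2,068.20 = $280.80.
Claim 2 — $10,634: deductible already satisfied, so traveler's share is 20% × $10,634 = $2,126.80. Traveler owes $2,126.80 (running OOP $4,195). Plan pays $10,634 − $2,126.80 = $8,507.20.
Claim 3 — $1,358: deductible met; 20% of $1,358 = $271.60. Cost to traveler: $271.60. OOP to date $4,466.60. Plan pays $1,358 − $271.60 = $1,086.40.
Claim 4 — $12,153: 20% coinsurance on $12,153 = $2,430.60. That would push OOP to $6,897.20, over the $5,450 cap, so traveler pays $5,450 − $4,466.60 = $983.40. Plan pays $12,153 − $983.40 = $11,169.60.
Insurer total = bills − traveler's total = $26,494 − $5,450 = $21,044.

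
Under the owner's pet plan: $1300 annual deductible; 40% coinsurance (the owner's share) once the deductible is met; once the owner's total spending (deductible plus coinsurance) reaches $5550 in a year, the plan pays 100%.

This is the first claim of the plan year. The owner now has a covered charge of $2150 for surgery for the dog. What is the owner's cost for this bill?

Nothing has been paid toward the $1300 deductible, so the first $1300 of this charge is applied there.
That leaves $2150 − $1300 = $850 for coinsurance.
40% of $850 = $340 falls to the owner.
That puts the owner's cost at $1300 + $340 = $1640 before any cap.
Total out-of-pocket so far would be $0 + $1640 = $1640, below the $5550 cap — no reduction.

$1640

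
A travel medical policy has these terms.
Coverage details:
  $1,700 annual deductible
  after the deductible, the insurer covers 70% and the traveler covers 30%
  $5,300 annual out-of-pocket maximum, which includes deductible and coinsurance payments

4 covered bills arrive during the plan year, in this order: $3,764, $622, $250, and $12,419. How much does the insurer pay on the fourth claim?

Claim 1 ($3,764): deductible takes $1,700, $2,064 remains; 30% of $2,064 = $619.20. Cost to traveler: $2,319.20. OOP to date $2,319.20. Insurer: $3,764 − $2,319.20 = $1,444.80.
Claim 2 ($622): deductible met; 30% of $622 = $186.60. Cost to traveler: $186.60. OOP to date $2,505.80. Insurer: $622 − $186.60 = $435.40.
Claim 3 ($250): 30% coinsurance on $250 = $75. Traveler pays $75; OOP now $2,580.80. Insurer: $250 − $75 = $175.
Claim 4 ($12,419): deductible already satisfied, so traveler's share is 30% × $12,419 = $3,725.70. Adding that to $2,580.80 gives $6,306.50, past the $5,300 cap; traveler pays only $5,300 − $2,580.80 = $2,719.20. Plan pays $12,419 − $2,719.20 = $9,699.80.

$9,699.80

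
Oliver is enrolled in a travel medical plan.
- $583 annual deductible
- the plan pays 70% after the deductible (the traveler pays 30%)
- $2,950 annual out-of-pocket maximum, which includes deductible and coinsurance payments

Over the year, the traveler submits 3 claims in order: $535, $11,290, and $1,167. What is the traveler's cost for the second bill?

$2,415

Bill 1, $535: all of it applies to the deductible. Traveler pays $535; OOP now $535.
Bill 2, $11,290: $48 to deductible, leaving $11,242; coinsurance $11,242 × 30% = $3,372.60. Claim cost before the cap: $48 + $3,372.60 = $3,420.60. OOP would hit $3,955.60 > $2,950, so the cap limits the traveler to $2,950 − $535 = $2,415.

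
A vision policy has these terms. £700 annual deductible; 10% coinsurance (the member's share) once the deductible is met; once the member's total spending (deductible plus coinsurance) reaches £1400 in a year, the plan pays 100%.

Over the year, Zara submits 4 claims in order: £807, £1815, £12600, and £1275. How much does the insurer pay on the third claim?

Claim 1 — £807: £700 finishes the deductible; £107 goes to coinsurance; member's 10% is £10.70. Member pays £710.70; OOP now £710.70. Plan pays £807 − £710.70 = £96.30.
Claim 2 — £1815: deductible already satisfied, so member's share is 10% × £1815 = £181.50. Cost to member: £181.50. OOP to date £892.20. Plan pays £1815 − £181.50 = £1633.50.
Claim 3 — £12600: 10% coinsurance on £12600 = £1260. That would push OOP to £2152.20, over the £1400 cap, so member pays £1400 − £892.20 = £507.80. Insurer: £12600 − £507.80 = £12092.20.

£12092.20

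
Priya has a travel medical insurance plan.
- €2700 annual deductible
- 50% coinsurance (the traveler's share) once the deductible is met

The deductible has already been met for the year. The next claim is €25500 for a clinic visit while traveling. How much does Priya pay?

€12750

The deductible is already satisfied, so the full bill goes to coinsurance.
Traveler's 50% share of €25500 is €12750.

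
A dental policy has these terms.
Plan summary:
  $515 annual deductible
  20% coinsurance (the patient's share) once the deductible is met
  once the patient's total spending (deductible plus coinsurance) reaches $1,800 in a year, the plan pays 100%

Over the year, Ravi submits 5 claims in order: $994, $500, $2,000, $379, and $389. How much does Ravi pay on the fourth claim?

$75.80

Claim 1 — $994: deductible takes $515, $479 remains; 20% of $479 = $95.80. Patient pays $610.80; OOP now $610.80.
Claim 2 — $500: 20% coinsurance on $500 = $100. Patient pays $100; OOP now $710.80.
Claim 3 — $2,000: deductible already satisfied, so patient's share is 20% × $2,000 = $400. Patient pays $400; OOP now $1,110.80.
Claim 4 — $379: deductible met; 20% of $379 = $75.80. Patient owes $75.80 (running OOP $1,186.60).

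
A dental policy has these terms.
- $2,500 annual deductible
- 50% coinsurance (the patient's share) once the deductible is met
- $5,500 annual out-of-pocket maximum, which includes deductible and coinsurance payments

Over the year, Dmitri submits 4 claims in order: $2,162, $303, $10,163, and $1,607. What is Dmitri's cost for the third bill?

$3,035

Claim 1 — $2,162: entire amount goes to the deductible. Patient owes $2,162 (running OOP $2,162).
Claim 2 — $303: fully absorbed by the deductible. Patient owes $303 (running OOP $2,465).
Claim 3 — $10,163: $35 to deductible, leaving $10,128; 50% of $10,128 = $5,064. Deductible plus coinsurance: $35 + $5,064 = $5,099. That would push OOP to $7,564, over the $5,500 cap, so patient pays $5,500 − $2,465 = $3,035.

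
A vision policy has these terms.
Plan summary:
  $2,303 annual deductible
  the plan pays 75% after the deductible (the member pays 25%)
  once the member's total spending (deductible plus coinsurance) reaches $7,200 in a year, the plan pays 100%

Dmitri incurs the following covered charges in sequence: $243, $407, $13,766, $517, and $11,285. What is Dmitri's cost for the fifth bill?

$1,739.50

Claim 1 — $243: all of it applies to the deductible. Member pays $243; OOP now $243.
Claim 2 — $407: all of it applies to the deductible. Member owes $407 (running OOP $650).
Claim 3 — $13,766: $1,653 finishes the deductible; $12,113 goes to coinsurance; coinsurance $12,113 × 25% = $3,028.25. Member owes $4,681.25 (running OOP $5,331.25).
Claim 4 — $517: deductible already satisfied, so member's share is 25% × $517 = $129.25. Member pays $129.25; OOP now $5,460.50.
Claim 5 — $11,285: deductible met; 25% of $11,285 = $2,821.25. That would push OOP to $8,281.75, over the $7,200 cap, so member pays $7,200 − $5,460.50 = $1,739.50.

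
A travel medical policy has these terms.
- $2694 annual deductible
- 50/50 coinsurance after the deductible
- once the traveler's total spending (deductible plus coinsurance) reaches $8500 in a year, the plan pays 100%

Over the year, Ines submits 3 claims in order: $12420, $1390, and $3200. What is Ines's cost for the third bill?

$248

#1 ($12420): $2694 finishes the deductible; $9726 goes to coinsurance; 50% of $9726 = $4863. Traveler pays $7557; OOP now $7557.
#2 ($1390): 50% coinsurance on $1390 = $695. Cost to traveler: $695. OOP to date $8252.
#3 ($3200): deductible met; 50% of $3200 = $1600. Adding that to $8252 gives $9852, past the $8500 cap; traveler pays only $8500 − $8252 = $248.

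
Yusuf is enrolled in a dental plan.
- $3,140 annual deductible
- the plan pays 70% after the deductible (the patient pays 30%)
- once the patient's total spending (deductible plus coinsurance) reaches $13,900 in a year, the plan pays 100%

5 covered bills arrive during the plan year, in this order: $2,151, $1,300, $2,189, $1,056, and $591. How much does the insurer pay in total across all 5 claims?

$2,902.90

Claim 1 — $2,151: entire amount goes to the deductible. Patient pays $2,151; OOP now $2,151. Insurer: $2,151 − $2,151 = $0.
Claim 2 — $1,300: $989 to deductible, leaving $311; patient's 30% is $93.30. Patient owes $1,082.30 (running OOP $3,233.30). Insurer: $1,300 − $1,082.30 = $217.70.
Claim 3 — $2,189: deductible met; 30% of $2,189 = $656.70. Patient pays $656.70; OOP now $3,890. Plan pays $2,189 − $656.70 = $1,532.30.
Claim 4 — $1,056: deductible met; 30% of $1,056 = $316.80. Cost to patient: $316.80. OOP to date $4,206.80. Plan pays $1,056 − $316.80 = $739.20.
Claim 5 — $591: deductible already satisfied, so patient's share is 30% × $591 = $177.30. Patient pays $177.30; OOP now $4,384.10. Plan pays $591 − $177.30 = $413.70.
Insurer total = bills − patient's total = $7,287 − $4,384.10 = $2,902.90.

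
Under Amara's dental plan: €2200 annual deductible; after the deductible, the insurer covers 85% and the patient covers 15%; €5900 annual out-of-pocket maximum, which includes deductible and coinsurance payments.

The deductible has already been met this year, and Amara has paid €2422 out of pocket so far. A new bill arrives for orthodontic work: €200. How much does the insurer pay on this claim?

€170

With the deductible met, the entire €200 is subject to coinsurance.
Coinsurance: €200 × 15% = €30.
Cumulative spending €2422 + €30 = €2452 stays under the €5900 maximum.
The insurer covers the remainder: €200 − €30 = €170.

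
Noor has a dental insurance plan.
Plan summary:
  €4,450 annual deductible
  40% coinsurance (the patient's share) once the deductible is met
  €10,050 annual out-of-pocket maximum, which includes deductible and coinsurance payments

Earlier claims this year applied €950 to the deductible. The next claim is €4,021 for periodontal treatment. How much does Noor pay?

Remaining deductible: €4,450 − €950 = €3,500.
That leaves €4,021 − €3,500 = €521 for coinsurance.
Coinsurance: €521 × 40% = €208.40.
That puts the patient's cost at €3,500 + €208.40 = €3,708.40 before any cap.
Year-to-date out-of-pocket becomes €950 + €3,708.40 = €4,658.40, still under the €10,050 maximum, so no cap applies.

€3,708.40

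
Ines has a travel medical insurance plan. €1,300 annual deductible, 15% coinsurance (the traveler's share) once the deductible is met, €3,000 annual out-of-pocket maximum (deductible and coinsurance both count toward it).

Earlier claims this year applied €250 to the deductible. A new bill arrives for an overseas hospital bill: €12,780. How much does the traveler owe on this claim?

€2,750

Deductible still to meet: €1,300 − €250 = €1,050.
After the €1,050 deductible portion, €12,780 − €1,050 = €11,730 is subject to coinsurance.
Traveler's 15% share of €11,730 is €1,759.50.
That puts the traveler's cost at €1,050 + €1,759.50 = €2,809.50 before any cap.
That would bring total out-of-pocket to €3,059.50, past the €3,000 cap. The traveler is capped at €3,000 − €250 = €2,750 on this claim.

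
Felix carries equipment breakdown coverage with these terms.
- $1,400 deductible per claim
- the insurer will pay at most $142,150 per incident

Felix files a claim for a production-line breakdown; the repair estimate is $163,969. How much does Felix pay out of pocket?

Subtract the deductible: $163,969 − $1,400 = $162,569.
Since $162,569 > $142,150, the payout is capped at $142,150.
Business owner's share is the uncovered remainder: $163,969 − $142,150 = $21,819.

$21,819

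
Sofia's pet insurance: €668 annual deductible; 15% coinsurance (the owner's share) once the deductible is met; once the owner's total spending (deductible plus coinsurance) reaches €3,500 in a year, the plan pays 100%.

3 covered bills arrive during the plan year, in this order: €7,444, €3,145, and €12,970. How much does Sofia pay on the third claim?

Claim 1 (€7,444): €668 to deductible, leaving €6,776; 15% of €6,776 = €1,016.40. Cost to owner: €1,684.40. OOP to date €1,684.40.
Claim 2 (€3,145): deductible met; 15% of €3,145 = €471.75. Cost to owner: €471.75. OOP to date €2,156.15.
Claim 3 (€12,970): deductible met; 15% of €12,970 = €1,945.50. That would push OOP to €4,101.65, over the €3,500 cap, so owner pays €3,500 − €2,156.15 = €1,343.85.

€1,343.85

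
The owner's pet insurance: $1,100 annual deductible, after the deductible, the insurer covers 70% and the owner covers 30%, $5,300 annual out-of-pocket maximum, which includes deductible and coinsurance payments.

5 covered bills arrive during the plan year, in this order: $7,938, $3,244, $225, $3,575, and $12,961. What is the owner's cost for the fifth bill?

$35.40

Claim 1 ($7,938): $1,100 to deductible, leaving $6,838; 30% of $6,838 = $2,051.40. Owner pays $3,151.40; OOP now $3,151.40.
Claim 2 ($3,244): deductible met; 30% of $3,244 = $973.20. Owner pays $973.20; OOP now $4,124.60.
Claim 3 ($225): deductible already satisfied, so owner's share is 30% × $225 = $67.50. Cost to owner: $67.50. OOP to date $4,192.10.
Claim 4 ($3,575): deductible met; 30% of $3,575 = $1,072.50. Owner pays $1,072.50; OOP now $5,264.60.
Claim 5 ($12,961): deductible met; 30% of $12,961 = $3,888.30. That would push OOP to $9,152.90, over the $5,300 cap, so owner pays $5,300 − $5,264.60 = $35.40.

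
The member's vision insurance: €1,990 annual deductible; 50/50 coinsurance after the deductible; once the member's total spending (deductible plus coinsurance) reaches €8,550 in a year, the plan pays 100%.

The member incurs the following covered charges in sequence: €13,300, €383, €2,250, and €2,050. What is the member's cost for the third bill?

€713.50

#1 (€13,300): deductible takes €1,990, €11,310 remains; coinsurance €11,310 × 50% = €5,655. Cost to member: €7,645. OOP to date €7,645.
#2 (€383): deductible met; 50% of €383 = €191.50. Cost to member: €191.50. OOP to date €7,836.50.
#3 (€2,250): deductible already satisfied, so member's share is 50% × €2,250 = €1,125. OOP would hit €8,961.50 > €8,550, so the cap limits the member to €8,550 − €7,836.50 = €713.50.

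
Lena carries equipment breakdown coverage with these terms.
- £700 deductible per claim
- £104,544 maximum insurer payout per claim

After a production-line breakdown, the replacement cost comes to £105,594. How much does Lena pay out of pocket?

£1,050

After the deductible, £105,594 − £700 = £104,894 remains.
Since £104,894 > £104,544, the payout is capped at £104,544.
Out of pocket: £105,594 − £104,544 = £1,050.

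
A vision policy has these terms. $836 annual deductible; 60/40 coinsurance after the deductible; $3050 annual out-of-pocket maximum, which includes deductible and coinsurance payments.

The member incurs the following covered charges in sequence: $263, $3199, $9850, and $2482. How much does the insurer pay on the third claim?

$8686.40

Bill 1, $263: entire amount goes to the deductible. Member pays $263; OOP now $263. Plan pays $263 − $263 = $0.
Bill 2, $3199: deductible takes $573, $2626 remains; coinsurance $2626 × 40% = $1050.40. Cost to member: $1623.40. OOP to date $1886.40. Plan pays $3199 − $1623.40 = $1575.60.
Bill 3, $9850: deductible met; 40% of $9850 = $3940. Adding that to $1886.40 gives $5826.40, past the $3050 cap; member pays only $3050 − $1886.40 = $1163.60. Insurer: $9850 − $1163.60 = $8686.40.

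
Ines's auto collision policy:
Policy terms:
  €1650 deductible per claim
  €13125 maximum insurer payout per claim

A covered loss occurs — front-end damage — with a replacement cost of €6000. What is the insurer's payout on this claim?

Subtract the deductible: €6000 − €1650 = €4350.
That's under the €13125 cap, so the insurer reimburses the full €4350.

€4350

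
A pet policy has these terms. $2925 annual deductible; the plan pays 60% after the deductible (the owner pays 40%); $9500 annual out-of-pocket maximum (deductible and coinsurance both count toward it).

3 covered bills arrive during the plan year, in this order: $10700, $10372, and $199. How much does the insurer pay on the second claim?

$6907

Claim 1 ($10700): $2925 to deductible, leaving $7775; coinsurance $7775 × 40% = $3110. Cost to owner: $6035. OOP to date $6035. Insurer: $10700 − $6035 = $4665.
Claim 2 ($10372): 40% coinsurance on $10372 = $4148.80. Adding that to $6035 gives $10183.80, past the $9500 cap; owner pays only $9500 − $6035 = $3465. Insurer: $10372 − $3465 = $6907.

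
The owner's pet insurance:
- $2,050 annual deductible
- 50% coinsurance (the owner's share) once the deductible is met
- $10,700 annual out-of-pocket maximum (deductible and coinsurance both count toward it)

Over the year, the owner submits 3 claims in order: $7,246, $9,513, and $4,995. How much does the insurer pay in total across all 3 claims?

$11,054

Bill 1, $7,246: $2,050 finishes the deductible; $5,196 goes to coinsurance; 50% of $5,196 = $2,598. Owner pays $4,648; OOP now $4,648. Insurer: $7,246 − $4,648 = $2,598.
Bill 2, $9,513: 50% coinsurance on $9,513 = $4,756.50. Owner owes $4,756.50 (running OOP $9,404.50). Insurer: $9,513 − $4,756.50 = $4,756.50.
Bill 3, $4,995: 50% coinsurance on $4,995 = $2,497.50. That would push OOP to $11,902, over the $10,700 cap, so owner pays $10,700 − $9,404.50 = $1,295.50. Insurer: $4,995 − $1,295.50 = $3,699.50.
Insurer total = bills − owner's total = $21,754 − $10,700 = $11,054.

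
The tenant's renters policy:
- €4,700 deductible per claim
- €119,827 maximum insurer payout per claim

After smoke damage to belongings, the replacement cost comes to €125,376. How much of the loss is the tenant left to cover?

Subtract the deductible: €125,376 − €4,700 = €120,676.
€120,676 exceeds the €119,827 limit, so the insurer pays the limit: €119,827.
Tenant's share is the uncovered remainder: €125,376 − €119,827 = €5,549.

€5,549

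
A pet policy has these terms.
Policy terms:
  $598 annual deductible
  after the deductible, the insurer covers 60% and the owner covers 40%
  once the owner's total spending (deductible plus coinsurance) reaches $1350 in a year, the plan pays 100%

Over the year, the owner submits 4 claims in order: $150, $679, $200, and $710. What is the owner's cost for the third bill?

#1 ($150): entire amount goes to the deductible. Owner pays $150; OOP now $150.
#2 ($679): $448 to deductible, leaving $231; owner's 40% is $92.40. Owner pays $540.40; OOP now $690.40.
#3 ($200): deductible met; 40% of $200 = $80. Owner pays $80; OOP now $770.40.

$80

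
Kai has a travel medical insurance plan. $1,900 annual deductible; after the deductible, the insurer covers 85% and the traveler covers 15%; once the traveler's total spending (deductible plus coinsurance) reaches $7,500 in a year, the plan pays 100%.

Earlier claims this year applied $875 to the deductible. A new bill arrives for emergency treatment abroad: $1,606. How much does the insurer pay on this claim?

$493.85

Deductible still to meet: $1,900 − $875 = $1,025.
After the $1,025 deductible portion, $1,606 − $1,025 = $581 is subject to coinsurance.
15% of $581 = $87.15 falls to the traveler.
So the traveler owes $1,025 + $87.15 = $1,112.15 before any cap.
Total out-of-pocket so far would be $875 + $1,112.15 = $1,987.15, below the $7,500 cap — no reduction.
The insurer covers the remainder: $1,606 − $1,112.15 = $493.85.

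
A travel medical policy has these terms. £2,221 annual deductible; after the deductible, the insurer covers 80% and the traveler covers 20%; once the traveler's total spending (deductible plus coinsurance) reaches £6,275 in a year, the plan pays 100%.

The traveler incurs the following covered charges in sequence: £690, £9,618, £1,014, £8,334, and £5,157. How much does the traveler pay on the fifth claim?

#1 (£690): all of it applies to the deductible. Traveler owes £690 (running OOP £690).
#2 (£9,618): deductible takes £1,531, £8,087 remains; 20% of £8,087 = £1,617.40. Cost to traveler: £3,148.40. OOP to date £3,838.40.
#3 (£1,014): deductible already satisfied, so traveler's share is 20% × £1,014 = £202.80. Traveler owes £202.80 (running OOP £4,041.20).
#4 (£8,334): deductible already satisfied, so traveler's share is 20% × £8,334 = £1,666.80. Cost to traveler: £1,666.80. OOP to date £5,708.
#5 (£5,157): deductible already satisfied, so traveler's share is 20% × £5,157 = £1,031.40. That would push OOP to £6,739.40, over the £6,275 cap, so traveler pays £6,275 − £5,708 = £567.

£567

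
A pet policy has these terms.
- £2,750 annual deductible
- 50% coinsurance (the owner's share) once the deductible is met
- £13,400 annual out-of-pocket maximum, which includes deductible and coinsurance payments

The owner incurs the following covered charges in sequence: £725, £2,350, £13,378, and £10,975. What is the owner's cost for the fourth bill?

Bill 1, £725: entire amount goes to the deductible. Cost to owner: £725. OOP to date £725.
Bill 2, £2,350: deductible takes £2,025, £325 remains; owner's 50% is £162.50. Owner owes £2,187.50 (running OOP £2,912.50).
Bill 3, £13,378: deductible already satisfied, so owner's share is 50% × £13,378 = £6,689. Owner owes £6,689 (running OOP £9,601.50).
Bill 4, £10,975: deductible already satisfied, so owner's share is 50% × £10,975 = £5,487.50. OOP would hit £15,089 > £13,400, so the cap limits the owner to £13,400 − £9,601.50 = £3,798.50.

£3,798.50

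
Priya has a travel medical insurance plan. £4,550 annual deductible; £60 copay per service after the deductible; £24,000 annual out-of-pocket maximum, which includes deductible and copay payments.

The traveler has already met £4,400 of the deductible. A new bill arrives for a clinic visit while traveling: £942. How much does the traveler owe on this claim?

£210

Remaining deductible: £4,550 − £4,400 = £150.
That leaves £942 − £150 = £792 for the copay.
Copay on this service: £60.
So the traveler owes £150 + £60 = £210 before any cap.
Total out-of-pocket so far would be £4,400 + £210 = £4,610, below the £24,000 cap — no reduction.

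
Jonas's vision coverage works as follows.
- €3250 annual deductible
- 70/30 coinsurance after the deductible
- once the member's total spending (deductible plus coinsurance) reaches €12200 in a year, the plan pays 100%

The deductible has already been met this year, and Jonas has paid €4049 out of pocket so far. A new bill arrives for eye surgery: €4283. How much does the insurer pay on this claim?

With the deductible met, the entire €4283 is subject to coinsurance.
30% of €4283 = €1284.90 falls to the member.
Year-to-date out-of-pocket becomes €4049 + €1284.90 = €5333.90, still under the €12200 maximum, so no cap applies.
Insurer pays the balance: €4283 − €1284.90 = €2998.10.

€2998.10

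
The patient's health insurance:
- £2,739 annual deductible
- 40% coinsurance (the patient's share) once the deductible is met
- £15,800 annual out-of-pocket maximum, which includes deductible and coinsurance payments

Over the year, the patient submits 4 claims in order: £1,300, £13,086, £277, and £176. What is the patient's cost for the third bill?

£110.80

Claim 1 (£1,300): entire amount goes to the deductible. Patient pays £1,300; OOP now £1,300.
Claim 2 (£13,086): £1,439 finishes the deductible; £11,647 goes to coinsurance; 40% of £11,647 = £4,658.80. Cost to patient: £6,097.80. OOP to date £7,397.80.
Claim 3 (£277): deductible already satisfied, so patient's share is 40% × £277 = £110.80. Patient pays £110.80; OOP now £7,508.60.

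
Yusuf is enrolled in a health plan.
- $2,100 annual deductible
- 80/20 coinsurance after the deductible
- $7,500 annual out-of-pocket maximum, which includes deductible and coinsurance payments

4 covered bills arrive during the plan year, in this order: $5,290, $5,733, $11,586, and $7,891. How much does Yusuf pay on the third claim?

$2,317.20

Claim 1 — $5,290: deductible takes $2,100, $3,190 remains; coinsurance $3,190 × 20% = $638. Cost to patient: $2,738. OOP to date $2,738.
Claim 2 — $5,733: 20% coinsurance on $5,733 = $1,146.60. Cost to patient: $1,146.60. OOP to date $3,884.60.
Claim 3 — $11,586: deductible met; 20% of $11,586 = $2,317.20. Patient owes $2,317.20 (running OOP $6,201.80).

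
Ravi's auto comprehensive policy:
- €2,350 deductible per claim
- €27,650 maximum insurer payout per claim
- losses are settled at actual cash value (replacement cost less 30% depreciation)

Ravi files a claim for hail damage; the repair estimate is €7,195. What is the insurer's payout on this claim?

€2,686.50

Depreciate 30%: the covered value is €7,195 × 0.7 = €5,036.50.
Less the €2,350 deductible: €5,036.50 − €2,350 = €2,686.50.
€2,686.50 ≤ €27,650, so the limit doesn't bind; insurer pays €2,686.50.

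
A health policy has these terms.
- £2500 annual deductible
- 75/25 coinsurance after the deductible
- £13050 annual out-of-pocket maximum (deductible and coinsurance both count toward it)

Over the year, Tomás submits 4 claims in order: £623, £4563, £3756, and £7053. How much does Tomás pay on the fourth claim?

£1763.25

Bill 1, £623: all of it applies to the deductible. Patient owes £623 (running OOP £623).
Bill 2, £4563: £1877 finishes the deductible; £2686 goes to coinsurance; 25% of £2686 = £671.50. Patient owes £2548.50 (running OOP £3171.50).
Bill 3, £3756: deductible met; 25% of £3756 = £939. Cost to patient: £939. OOP to date £4110.50.
Bill 4, £7053: deductible already satisfied, so patient's share is 25% × £7053 = £1763.25. Cost to patient: £1763.25. OOP to date £5873.75.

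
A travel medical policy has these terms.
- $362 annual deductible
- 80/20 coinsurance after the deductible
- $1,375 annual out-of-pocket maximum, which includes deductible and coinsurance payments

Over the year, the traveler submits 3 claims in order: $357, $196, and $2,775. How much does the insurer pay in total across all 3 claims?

Bill 1, $357: all of it applies to the deductible. Cost to traveler: $357. OOP to date $357. Insurer: $357 − $357 = $0.
Bill 2, $196: deductible takes $5, $191 remains; 20% of $191 = $38.20. Cost to traveler: $43.20. OOP to date $400.20. Plan pays $196 − $43.20 = $152.80.
Bill 3, $2,775: 20% coinsurance on $2,775 = $555. Cost to traveler: $555. OOP to date $955.20. Plan pays $2,775 − $555 = $2,220.
Insurer total: $0 + $152.80 + $2,220 = $2,372.80.

$2,372.80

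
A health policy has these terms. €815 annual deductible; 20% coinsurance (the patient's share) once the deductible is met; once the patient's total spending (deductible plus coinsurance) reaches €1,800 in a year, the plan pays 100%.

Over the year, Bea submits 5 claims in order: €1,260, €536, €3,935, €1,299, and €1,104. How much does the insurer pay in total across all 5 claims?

Claim 1 — €1,260: €815 finishes the deductible; €445 goes to coinsurance; coinsurance €445 × 20% = €89. Patient pays €904; OOP now €904. Insurer: €1,260 − €904 = €356.
Claim 2 — €536: 20% coinsurance on €536 = €107.20. Patient pays €107.20; OOP now €1,011.20. Insurer: €536 − €107.20 = €428.80.
Claim 3 — €3,935: deductible met; 20% of €3,935 = €787. Patient owes €787 (running OOP €1,798.20). Insurer: €3,935 − €787 = €3,148.
Claim 4 — €1,299: deductible met; 20% of €1,299 = €259.80. Adding that to €1,798.20 gives €2,058, past the €1,800 cap; patient pays only €1,800 − €1,798.20 = €1.80. Plan pays €1,299 − €1.80 = €1,297.20.
Claim 5 — €1,104: 20% coinsurance on €1,104 = €220.80. OOP would hit €2,020.80 > €1,800, so the cap limits the patient to €1,800 − €1,800 = €0. Insurer: €1,104 − €0 = €1,104.
Insurer total: €356 + €428.80 + €3,148 + €1,297.20 + €1,104 = €6,334.

€6,334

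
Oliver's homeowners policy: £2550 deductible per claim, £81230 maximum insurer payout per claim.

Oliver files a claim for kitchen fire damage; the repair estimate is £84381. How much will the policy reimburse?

£81230

Subtract the deductible: £84381 − £2550 = £81831.
The £81230 per-incident cap binds; insurer pays £81230.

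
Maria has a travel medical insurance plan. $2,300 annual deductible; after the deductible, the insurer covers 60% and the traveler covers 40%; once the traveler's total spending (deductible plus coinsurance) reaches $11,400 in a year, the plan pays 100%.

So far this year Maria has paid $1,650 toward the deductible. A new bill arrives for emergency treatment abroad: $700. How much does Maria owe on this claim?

Deductible still to meet: $2,300 − $1,650 = $650.
After the $650 deductible portion, $700 − $650 = $50 is subject to coinsurance.
Coinsurance: $50 × 40% = $20.
Traveler responsibility before any cap: $650 + $20 = $670.
Cumulative spending $1,650 + $670 = $2,320 stays under the $11,400 maximum.

$670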